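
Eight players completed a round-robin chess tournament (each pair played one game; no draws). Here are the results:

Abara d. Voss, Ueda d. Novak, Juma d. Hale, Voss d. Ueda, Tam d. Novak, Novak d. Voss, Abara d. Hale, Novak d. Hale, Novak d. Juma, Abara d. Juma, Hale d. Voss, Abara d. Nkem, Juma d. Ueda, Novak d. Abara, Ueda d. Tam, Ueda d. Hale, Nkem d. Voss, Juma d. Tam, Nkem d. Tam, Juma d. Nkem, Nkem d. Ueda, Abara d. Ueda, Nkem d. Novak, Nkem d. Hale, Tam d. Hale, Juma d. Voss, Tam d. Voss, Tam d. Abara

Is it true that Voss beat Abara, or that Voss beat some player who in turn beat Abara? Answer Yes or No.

No

Voss did not beat Abara directly.
Voss beat Ueda, but each of them lost to Abara. No two-step path.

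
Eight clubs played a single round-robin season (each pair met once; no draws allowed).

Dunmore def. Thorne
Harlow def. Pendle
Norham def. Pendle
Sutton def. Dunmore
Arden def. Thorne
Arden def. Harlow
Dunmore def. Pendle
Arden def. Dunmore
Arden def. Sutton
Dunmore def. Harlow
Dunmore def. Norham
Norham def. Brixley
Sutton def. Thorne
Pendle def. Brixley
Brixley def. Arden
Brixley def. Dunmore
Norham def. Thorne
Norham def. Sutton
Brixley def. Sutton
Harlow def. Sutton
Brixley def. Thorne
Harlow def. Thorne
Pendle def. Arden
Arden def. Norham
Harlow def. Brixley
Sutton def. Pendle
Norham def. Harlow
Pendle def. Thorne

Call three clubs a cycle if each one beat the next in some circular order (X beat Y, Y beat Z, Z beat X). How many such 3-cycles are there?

12

Win totals: Pendle 3, Thorne 0, Arden 5, Brixley 4, Dunmore 4, Norham 5, Sutton 3, Harlow 4.
A club with w wins dominates both others in C(w,2) triples; summing gives 3 + 0 + 10 + 6 + 6 + 10 + 3 + 6 = 44 transitive triples.
Total triples C(8,3) = 56, so cyclic triples = 56 − 44 = 12.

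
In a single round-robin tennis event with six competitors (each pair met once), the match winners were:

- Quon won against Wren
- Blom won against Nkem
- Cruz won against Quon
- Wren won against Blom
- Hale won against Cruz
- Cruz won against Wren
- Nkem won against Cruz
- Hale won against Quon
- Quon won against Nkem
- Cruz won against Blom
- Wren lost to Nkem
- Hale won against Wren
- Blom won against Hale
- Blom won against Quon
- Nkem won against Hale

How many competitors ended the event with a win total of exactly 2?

1

Win totals: Cruz 3, Wren 1, Quon 2, Blom 3, Nkem 3, Hale 3.
Exactly 2: Quon — 1 competitor.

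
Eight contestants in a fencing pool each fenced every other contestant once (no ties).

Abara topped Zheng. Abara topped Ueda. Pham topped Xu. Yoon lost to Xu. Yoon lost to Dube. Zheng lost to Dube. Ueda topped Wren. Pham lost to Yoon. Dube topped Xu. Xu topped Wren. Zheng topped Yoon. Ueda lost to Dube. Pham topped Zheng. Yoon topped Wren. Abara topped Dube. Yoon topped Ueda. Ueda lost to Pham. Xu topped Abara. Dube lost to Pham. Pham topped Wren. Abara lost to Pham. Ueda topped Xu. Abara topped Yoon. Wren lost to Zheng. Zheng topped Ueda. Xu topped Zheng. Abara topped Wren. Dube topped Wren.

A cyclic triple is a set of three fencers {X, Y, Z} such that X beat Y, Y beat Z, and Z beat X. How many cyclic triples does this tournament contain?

8

Win totals: Yoon 3, Wren 0, Pham 6, Zheng 3, Abara 5, Xu 4, Ueda 2, Dube 5.
A fencer with w wins dominates both others in C(w,2) triples; summing gives 3 + 0 + 15 + 3 + 10 + 6 + 1 + 10 = 48 transitive triples.
Total triples C(8,3) = 56, so cyclic triples = 56 − 48 = 8.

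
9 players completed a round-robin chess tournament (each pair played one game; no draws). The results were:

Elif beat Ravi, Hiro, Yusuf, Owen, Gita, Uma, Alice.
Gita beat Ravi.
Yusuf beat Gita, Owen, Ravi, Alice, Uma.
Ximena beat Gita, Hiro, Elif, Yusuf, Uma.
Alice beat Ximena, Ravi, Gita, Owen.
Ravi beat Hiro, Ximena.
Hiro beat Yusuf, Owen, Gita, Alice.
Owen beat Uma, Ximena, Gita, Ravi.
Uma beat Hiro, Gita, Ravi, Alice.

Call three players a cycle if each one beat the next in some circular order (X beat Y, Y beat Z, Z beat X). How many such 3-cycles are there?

Win totals: Gita 1, Elif 7, Ravi 2, Yusuf 5, Uma 4, Alice 4, Hiro 4, Ximena 5, Owen 4.
A player with w wins dominates both others in C(w,2) triples; summing gives 0 + 21 + 1 + 10 + 6 + 6 + 6 + 10 + 6 = 66 transitive triples.
Total triples C(9,3) = 84, so cyclic triples = 84 − 66 = 18.

18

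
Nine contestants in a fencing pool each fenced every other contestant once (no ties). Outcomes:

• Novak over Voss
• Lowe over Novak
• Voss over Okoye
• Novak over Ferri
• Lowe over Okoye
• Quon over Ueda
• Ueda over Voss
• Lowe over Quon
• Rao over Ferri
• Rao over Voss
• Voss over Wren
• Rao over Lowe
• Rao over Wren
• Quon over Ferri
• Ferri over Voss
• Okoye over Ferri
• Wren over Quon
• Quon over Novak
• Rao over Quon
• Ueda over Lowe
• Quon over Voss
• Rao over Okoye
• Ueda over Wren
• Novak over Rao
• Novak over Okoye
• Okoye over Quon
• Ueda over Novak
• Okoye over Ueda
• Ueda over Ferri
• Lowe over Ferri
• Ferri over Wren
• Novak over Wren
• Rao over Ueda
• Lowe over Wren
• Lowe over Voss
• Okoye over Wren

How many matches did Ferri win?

Ferri's results: beat Voss, Wren; lost to Rao, Okoye, Ueda, Quon, Novak, Lowe.
That is 2 wins.

2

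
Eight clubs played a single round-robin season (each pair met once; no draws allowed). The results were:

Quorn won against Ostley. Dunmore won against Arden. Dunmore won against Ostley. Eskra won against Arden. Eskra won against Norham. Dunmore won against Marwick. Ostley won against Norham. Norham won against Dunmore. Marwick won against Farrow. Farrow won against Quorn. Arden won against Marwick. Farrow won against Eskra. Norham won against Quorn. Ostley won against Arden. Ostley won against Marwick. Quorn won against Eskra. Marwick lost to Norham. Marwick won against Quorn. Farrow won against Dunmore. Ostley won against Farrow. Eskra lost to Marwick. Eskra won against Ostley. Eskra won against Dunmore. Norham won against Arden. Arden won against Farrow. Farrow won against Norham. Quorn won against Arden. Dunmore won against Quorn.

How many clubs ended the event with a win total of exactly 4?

5

Win totals: Arden 2, Dunmore 4, Farrow 4, Quorn 3, Norham 4, Eskra 4, Ostley 4, Marwick 3.
Exactly 4: Dunmore, Farrow, Norham, Eskra, Ostley — 5 clubs.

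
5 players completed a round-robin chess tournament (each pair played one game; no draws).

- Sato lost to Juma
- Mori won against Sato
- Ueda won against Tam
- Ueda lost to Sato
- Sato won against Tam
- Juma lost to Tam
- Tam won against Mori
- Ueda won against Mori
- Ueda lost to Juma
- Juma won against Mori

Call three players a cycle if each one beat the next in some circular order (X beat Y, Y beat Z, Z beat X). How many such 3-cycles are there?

Of the C(5,3) = 10 triples, the cyclic ones are: {Sato, Juma, Tam}; {Sato, Tam, Mori}; {Sato, Mori, Ueda}; {Juma, Tam, Ueda}.
That is 4.

4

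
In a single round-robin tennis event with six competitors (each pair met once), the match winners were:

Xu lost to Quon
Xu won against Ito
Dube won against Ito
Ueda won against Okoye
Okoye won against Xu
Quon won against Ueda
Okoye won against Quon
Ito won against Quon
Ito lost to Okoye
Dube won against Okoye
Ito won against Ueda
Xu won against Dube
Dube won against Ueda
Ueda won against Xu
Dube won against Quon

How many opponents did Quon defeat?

Quon's results: beat Ueda, Xu; lost to Ito, Dube, Okoye.
That is 2 wins.

2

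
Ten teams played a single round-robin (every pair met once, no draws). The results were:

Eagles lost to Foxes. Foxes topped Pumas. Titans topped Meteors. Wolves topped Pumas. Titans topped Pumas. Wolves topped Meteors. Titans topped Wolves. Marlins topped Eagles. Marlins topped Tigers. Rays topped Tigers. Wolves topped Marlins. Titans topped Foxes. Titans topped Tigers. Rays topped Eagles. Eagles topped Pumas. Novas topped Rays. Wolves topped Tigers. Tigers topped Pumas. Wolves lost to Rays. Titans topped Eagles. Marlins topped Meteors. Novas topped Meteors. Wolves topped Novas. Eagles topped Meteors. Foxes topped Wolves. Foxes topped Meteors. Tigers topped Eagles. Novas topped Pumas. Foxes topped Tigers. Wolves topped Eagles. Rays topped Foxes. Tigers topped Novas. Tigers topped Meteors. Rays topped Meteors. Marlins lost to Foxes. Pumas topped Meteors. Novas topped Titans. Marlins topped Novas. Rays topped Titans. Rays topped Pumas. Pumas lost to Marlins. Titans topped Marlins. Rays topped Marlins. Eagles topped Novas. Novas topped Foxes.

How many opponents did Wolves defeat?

6

Wolves' results: beat Marlins, Pumas, Novas, Tigers, Meteors, Eagles; lost to Foxes, Rays, Titans.
That is 6 wins.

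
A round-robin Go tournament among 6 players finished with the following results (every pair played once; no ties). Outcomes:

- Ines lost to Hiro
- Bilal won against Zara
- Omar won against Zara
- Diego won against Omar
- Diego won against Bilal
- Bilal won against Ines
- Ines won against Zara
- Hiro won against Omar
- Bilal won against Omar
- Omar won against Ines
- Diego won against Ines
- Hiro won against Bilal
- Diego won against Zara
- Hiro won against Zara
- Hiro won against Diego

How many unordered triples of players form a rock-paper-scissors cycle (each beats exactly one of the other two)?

Of the C(6,3) = 20 triples, the cyclic ones are: none.
That is 0.

0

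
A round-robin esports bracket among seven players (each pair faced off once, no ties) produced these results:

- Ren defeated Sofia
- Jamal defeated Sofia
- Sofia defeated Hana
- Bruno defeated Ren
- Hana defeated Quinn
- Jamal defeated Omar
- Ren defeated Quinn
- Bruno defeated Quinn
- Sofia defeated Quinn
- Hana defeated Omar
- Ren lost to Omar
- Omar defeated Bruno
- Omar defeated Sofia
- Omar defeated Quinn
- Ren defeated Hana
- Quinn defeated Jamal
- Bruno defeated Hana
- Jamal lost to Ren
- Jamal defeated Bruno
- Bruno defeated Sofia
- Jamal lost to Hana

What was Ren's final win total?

4

Ren's results: beat Quinn, Sofia, Hana, Jamal; lost to Bruno, Omar.
That is 4 wins.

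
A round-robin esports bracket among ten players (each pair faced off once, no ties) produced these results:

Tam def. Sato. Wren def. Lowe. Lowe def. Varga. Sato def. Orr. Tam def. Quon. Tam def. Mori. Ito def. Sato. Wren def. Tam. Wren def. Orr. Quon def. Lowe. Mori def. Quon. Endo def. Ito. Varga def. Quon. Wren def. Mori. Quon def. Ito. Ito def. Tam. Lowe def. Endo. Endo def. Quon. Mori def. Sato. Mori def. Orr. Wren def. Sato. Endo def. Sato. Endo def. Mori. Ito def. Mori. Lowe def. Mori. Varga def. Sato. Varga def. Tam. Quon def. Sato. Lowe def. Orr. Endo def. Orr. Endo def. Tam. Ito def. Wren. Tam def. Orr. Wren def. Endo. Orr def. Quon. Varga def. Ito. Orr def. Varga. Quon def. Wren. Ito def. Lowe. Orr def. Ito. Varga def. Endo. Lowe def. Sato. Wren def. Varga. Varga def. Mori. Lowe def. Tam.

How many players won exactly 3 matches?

2

Win totals: Varga 6, Wren 7, Ito 5, Sato 1, Quon 4, Lowe 6, Mori 3, Endo 6, Tam 4, Orr 3.
Exactly 3: Mori, Orr — 2 players.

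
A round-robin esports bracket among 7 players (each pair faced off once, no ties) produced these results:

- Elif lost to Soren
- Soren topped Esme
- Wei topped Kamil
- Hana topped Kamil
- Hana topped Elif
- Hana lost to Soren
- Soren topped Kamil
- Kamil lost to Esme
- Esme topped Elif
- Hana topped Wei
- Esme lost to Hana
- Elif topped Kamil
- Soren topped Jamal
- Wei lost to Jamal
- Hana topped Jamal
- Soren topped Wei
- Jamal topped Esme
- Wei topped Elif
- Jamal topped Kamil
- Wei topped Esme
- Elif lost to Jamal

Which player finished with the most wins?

Win totals: Wei 3, Esme 2, Soren 6, Elif 1, Hana 5, Jamal 4, Kamil 0.
Soren leads with 6 wins (next highest: 5).

Soren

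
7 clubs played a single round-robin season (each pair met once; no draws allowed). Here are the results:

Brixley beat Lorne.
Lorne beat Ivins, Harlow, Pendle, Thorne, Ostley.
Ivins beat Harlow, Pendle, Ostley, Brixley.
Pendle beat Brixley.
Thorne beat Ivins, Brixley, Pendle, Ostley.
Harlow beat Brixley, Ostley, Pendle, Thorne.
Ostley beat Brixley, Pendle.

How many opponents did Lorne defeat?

Lorne's results: beat Pendle, Harlow, Ostley, Thorne, Ivins; lost to Brixley.
That is 5 wins.

5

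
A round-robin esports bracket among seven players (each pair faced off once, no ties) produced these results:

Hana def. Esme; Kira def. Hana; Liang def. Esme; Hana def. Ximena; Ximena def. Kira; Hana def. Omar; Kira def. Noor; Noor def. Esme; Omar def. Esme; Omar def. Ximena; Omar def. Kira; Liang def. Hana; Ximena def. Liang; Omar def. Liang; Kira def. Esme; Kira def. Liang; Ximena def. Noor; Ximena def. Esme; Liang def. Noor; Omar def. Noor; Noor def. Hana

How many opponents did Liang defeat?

3

Liang's results: beat Noor, Hana, Esme; lost to Kira, Ximena, Omar.
That is 3 wins.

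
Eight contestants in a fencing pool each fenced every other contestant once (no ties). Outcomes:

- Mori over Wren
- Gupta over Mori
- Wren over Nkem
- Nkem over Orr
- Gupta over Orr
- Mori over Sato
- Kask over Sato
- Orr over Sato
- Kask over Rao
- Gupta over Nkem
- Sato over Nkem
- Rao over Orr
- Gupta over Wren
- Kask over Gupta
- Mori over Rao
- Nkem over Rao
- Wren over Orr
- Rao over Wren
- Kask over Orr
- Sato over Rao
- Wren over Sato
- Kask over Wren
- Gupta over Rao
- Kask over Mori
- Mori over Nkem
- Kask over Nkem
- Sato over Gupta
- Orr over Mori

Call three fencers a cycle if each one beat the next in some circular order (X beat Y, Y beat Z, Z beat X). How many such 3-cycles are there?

Win totals: Mori 4, Nkem 2, Orr 2, Gupta 5, Kask 7, Rao 2, Sato 3, Wren 3.
A fencer with w wins dominates both others in C(w,2) triples; summing gives 6 + 1 + 1 + 10 + 21 + 1 + 3 + 3 = 46 transitive triples.
Total triples C(8,3) = 56, so cyclic triples = 56 − 46 = 10.

10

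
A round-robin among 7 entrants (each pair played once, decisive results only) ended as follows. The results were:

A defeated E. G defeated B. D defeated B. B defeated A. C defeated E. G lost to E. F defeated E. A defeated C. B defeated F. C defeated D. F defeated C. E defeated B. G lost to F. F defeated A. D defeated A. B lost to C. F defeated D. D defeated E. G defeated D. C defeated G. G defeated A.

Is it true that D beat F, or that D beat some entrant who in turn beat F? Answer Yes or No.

D did not beat F directly.
D beat A, B, E. Of those, B beat F.

Yes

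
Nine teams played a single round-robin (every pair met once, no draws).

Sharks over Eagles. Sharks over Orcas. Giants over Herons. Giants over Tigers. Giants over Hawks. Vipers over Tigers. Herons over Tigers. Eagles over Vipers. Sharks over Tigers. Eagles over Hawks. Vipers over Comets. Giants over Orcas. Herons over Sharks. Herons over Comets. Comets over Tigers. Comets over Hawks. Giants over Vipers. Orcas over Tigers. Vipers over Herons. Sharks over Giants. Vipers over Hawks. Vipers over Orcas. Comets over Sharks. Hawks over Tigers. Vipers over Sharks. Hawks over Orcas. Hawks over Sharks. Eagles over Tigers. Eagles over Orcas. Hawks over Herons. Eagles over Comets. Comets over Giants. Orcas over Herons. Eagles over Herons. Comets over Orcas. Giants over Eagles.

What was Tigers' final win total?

Tigers' results: beat no one; lost to Eagles, Orcas, Hawks, Sharks, Herons, Vipers, Comets, Giants.
That is 0 wins.

0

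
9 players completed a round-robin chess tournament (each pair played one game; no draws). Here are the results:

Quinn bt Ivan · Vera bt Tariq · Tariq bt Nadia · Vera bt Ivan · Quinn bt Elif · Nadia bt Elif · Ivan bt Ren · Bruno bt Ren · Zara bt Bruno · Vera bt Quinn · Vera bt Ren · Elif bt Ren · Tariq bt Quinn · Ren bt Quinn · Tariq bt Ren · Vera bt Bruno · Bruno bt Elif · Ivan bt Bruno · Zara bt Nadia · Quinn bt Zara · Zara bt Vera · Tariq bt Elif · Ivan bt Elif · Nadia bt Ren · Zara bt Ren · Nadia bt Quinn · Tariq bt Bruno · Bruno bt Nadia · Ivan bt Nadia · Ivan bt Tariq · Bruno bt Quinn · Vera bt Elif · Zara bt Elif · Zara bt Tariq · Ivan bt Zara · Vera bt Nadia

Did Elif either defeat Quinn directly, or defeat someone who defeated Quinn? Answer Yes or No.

Elif did not beat Quinn directly.
Elif beat Ren. Of those, Ren beat Quinn.

Yes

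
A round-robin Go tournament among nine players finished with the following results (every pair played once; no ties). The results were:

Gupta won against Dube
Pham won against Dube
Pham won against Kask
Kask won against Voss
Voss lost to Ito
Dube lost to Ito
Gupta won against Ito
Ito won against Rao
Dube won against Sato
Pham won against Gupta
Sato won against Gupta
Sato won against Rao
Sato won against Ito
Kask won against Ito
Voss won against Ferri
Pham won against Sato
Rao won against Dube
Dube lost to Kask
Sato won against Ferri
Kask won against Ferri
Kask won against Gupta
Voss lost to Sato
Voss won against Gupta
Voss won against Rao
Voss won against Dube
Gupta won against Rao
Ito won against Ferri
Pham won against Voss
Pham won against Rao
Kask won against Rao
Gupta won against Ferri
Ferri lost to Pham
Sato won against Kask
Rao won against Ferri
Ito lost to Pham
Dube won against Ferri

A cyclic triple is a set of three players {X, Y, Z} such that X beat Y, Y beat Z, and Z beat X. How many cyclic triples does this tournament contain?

Win totals: Pham 8, Voss 4, Ferri 0, Gupta 4, Dube 2, Rao 2, Sato 6, Ito 4, Kask 6.
A player with w wins dominates both others in C(w,2) triples; summing gives 28 + 6 + 0 + 6 + 1 + 1 + 15 + 6 + 15 = 78 transitive triples.
Total triples C(9,3) = 84, so cyclic triples = 84 − 78 = 6.

6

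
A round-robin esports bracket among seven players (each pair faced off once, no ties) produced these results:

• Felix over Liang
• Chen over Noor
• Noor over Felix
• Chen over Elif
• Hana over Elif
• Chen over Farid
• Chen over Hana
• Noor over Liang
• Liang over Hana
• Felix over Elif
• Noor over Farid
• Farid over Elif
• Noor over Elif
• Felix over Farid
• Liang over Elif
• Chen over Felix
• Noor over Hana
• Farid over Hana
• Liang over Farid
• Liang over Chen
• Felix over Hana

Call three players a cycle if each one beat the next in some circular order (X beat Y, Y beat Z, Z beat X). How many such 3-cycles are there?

Win totals: Chen 5, Hana 1, Noor 5, Liang 4, Felix 4, Elif 0, Farid 2.
A player with w wins dominates both others in C(w,2) triples; summing gives 10 + 0 + 10 + 6 + 6 + 0 + 1 = 33 transitive triples.
Total triples C(7,3) = 35, so cyclic triples = 35 − 33 = 2.

2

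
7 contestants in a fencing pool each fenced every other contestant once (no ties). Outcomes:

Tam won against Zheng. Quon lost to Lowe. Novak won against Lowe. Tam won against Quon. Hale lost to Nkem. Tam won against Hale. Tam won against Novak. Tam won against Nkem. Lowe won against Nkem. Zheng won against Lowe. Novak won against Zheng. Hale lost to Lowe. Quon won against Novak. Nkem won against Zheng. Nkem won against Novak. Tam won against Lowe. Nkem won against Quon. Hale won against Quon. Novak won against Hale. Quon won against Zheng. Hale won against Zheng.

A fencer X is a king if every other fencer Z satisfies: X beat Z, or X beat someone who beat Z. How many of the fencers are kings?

1

Novak cannot reach Tam in two steps.
Quon cannot reach Nkem, Tam in two steps.
Hale cannot reach Nkem, Tam in two steps.
Zheng cannot reach Novak, Tam in two steps.
Nkem cannot reach Tam in two steps.
Lowe cannot reach Tam in two steps.
Tam reaches everyone (king).
Kings: Tam — 1.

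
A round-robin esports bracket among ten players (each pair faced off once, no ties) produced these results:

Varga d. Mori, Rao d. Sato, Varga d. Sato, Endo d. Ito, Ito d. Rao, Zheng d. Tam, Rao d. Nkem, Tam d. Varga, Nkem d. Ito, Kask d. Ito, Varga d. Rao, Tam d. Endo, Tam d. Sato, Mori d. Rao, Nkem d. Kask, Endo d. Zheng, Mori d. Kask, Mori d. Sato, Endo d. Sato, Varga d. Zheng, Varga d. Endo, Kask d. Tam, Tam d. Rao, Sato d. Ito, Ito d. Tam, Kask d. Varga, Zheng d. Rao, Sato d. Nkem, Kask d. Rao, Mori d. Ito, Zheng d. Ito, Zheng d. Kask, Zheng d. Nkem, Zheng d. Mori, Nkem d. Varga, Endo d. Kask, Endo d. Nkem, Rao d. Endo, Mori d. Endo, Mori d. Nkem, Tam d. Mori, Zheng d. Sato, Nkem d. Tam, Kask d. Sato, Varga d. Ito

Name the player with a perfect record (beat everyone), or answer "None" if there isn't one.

None

Highest win total is Zheng with 7 (out of 9 possible).
Zheng lost to Endo, Varga, so no player went undefeated.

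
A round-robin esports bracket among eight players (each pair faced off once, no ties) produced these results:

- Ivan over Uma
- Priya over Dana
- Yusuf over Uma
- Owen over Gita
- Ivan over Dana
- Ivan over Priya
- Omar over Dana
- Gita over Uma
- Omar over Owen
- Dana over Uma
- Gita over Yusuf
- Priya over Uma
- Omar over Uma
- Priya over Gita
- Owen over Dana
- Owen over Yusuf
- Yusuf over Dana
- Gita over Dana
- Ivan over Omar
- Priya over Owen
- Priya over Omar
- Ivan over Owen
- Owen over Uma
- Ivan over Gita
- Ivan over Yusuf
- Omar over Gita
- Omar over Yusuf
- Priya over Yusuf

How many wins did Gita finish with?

Gita's results: beat Yusuf, Dana, Uma; lost to Omar, Owen, Ivan, Priya.
That is 3 wins.

3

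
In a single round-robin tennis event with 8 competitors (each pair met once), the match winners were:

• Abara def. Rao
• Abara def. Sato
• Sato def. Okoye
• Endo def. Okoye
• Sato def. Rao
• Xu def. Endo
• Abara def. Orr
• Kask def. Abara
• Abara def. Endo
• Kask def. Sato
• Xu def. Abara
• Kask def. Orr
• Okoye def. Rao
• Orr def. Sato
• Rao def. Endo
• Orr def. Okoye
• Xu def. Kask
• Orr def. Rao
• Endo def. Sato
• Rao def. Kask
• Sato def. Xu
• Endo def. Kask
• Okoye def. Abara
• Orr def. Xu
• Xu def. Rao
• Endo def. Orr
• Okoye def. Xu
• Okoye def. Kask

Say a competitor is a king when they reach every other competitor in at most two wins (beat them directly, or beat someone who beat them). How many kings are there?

6

Rao cannot reach Xu in two steps.
Abara reaches everyone (king).
Xu reaches everyone (king).
Orr reaches everyone (king).
Sato cannot reach Orr in two steps.
Okoye reaches everyone (king).
Kask reaches everyone (king).
Endo reaches everyone (king).
Kings: Abara, Xu, Orr, Okoye, Kask, Endo — 6.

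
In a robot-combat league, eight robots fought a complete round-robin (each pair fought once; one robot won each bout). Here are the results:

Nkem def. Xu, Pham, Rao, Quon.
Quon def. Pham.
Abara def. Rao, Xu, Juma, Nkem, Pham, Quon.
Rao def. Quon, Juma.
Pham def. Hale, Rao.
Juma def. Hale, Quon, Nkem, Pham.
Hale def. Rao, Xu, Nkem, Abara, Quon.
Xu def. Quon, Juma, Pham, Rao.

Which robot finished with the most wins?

Abara

Win totals: Hale 5, Rao 2, Juma 4, Nkem 4, Xu 4, Pham 2, Quon 1, Abara 6.
Abara leads with 6 wins (next highest: 5).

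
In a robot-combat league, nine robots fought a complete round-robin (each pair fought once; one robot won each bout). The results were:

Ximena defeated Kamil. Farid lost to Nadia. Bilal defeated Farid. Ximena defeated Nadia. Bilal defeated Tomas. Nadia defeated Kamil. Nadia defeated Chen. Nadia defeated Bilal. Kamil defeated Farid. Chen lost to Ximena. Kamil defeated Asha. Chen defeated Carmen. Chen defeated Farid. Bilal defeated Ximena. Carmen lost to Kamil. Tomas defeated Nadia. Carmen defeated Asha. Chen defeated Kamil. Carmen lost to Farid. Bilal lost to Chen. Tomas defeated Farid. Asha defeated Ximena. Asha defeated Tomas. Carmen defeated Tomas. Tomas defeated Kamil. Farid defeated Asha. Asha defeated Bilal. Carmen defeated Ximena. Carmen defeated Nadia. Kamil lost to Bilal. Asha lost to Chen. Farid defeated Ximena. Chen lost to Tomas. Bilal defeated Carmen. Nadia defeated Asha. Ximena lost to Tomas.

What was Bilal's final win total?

Bilal's results: beat Carmen, Ximena, Kamil, Tomas, Farid; lost to Asha, Nadia, Chen.
That is 5 wins.

5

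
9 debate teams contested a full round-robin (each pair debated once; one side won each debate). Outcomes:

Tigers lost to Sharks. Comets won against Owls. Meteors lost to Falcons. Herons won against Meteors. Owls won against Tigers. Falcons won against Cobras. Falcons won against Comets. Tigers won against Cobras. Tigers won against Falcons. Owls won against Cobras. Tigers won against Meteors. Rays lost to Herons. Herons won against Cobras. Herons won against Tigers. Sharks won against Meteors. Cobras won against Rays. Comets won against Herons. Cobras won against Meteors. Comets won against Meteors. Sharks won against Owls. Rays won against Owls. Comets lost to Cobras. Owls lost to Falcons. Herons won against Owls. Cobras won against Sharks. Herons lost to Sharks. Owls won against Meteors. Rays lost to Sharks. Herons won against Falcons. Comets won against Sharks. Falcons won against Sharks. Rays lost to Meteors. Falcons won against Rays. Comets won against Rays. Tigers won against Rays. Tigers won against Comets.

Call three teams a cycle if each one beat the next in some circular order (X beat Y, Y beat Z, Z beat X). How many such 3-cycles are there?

Win totals: Owls 3, Falcons 6, Meteors 1, Cobras 4, Herons 6, Sharks 5, Tigers 5, Comets 5, Rays 1.
A team with w wins dominates both others in C(w,2) triples; summing gives 3 + 15 + 0 + 6 + 15 + 10 + 10 + 10 + 0 = 69 transitive triples.
Total triples C(9,3) = 84, so cyclic triples = 84 − 69 = 15.

15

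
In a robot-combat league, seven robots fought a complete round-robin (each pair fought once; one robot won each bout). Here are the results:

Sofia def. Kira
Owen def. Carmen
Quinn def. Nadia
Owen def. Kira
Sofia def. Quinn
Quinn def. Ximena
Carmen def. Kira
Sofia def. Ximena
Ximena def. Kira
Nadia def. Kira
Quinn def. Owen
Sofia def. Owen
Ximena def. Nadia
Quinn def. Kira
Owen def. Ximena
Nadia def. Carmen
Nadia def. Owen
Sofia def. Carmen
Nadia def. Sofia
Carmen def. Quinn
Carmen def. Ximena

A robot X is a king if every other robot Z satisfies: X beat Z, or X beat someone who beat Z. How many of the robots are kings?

3

Quinn reaches everyone (king).
Ximena cannot reach Quinn in two steps.
Owen cannot reach Sofia in two steps.
Nadia reaches everyone (king).
Carmen cannot reach Sofia in two steps.
Sofia reaches everyone (king).
Kira cannot reach Quinn, Ximena, Owen, Nadia, Carmen, Sofia in two steps.
Kings: Quinn, Nadia, Sofia — 3.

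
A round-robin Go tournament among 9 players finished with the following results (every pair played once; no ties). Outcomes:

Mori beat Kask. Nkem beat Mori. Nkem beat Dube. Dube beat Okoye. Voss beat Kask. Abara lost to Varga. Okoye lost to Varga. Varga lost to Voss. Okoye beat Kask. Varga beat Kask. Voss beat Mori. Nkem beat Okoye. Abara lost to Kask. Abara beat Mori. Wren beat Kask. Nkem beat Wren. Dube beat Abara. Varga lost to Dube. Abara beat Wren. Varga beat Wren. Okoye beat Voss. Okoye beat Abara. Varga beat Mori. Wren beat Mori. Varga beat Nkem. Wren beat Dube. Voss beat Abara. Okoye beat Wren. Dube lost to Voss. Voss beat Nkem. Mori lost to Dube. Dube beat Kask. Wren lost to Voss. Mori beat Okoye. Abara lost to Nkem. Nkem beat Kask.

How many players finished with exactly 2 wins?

2

Win totals: Voss 7, Abara 2, Varga 6, Dube 5, Wren 3, Nkem 6, Mori 2, Kask 1, Okoye 4.
Exactly 2: Abara, Mori — 2 players.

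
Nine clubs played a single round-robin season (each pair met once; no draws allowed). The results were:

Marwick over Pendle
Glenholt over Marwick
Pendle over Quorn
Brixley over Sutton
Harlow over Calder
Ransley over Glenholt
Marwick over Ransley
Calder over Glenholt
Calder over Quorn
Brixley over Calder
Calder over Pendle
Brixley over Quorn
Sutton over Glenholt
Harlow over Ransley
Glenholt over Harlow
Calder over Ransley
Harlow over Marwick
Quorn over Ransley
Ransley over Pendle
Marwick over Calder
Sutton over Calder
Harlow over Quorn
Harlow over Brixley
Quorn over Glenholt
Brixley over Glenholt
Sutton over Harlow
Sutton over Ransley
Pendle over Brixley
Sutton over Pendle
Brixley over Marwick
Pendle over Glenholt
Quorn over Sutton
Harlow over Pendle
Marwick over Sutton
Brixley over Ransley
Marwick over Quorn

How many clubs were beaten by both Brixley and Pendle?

Brixley beat: Ransley, Calder, Sutton, Glenholt, Quorn, Marwick.
Pendle beat: Glenholt, Brixley, Quorn.
Both beat: Glenholt, Quorn — 2.

2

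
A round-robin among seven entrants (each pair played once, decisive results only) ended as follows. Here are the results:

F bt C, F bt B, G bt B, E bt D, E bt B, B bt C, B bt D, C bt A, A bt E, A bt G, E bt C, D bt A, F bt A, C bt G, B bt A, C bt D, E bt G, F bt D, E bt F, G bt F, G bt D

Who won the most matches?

E

Win totals: A 2, B 3, C 3, D 1, E 5, F 4, G 3.
E leads with 5 wins (next highest: 4).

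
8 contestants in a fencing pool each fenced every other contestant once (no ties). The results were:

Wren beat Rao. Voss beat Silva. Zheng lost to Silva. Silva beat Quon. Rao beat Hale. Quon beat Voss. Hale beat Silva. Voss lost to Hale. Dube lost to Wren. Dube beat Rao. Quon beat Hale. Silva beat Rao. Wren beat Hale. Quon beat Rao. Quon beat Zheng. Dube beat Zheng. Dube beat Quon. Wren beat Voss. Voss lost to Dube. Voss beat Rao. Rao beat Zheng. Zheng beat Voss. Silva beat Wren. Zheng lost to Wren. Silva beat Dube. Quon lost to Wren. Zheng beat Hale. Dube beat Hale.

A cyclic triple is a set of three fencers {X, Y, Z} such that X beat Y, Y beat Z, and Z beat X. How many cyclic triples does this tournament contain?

11

Win totals: Rao 2, Quon 4, Dube 5, Silva 5, Hale 2, Wren 6, Zheng 2, Voss 2.
A fencer with w wins dominates both others in C(w,2) triples; summing gives 1 + 6 + 10 + 10 + 1 + 15 + 1 + 1 = 45 transitive triples.
Total triples C(8,3) = 56, so cyclic triples = 56 − 45 = 11.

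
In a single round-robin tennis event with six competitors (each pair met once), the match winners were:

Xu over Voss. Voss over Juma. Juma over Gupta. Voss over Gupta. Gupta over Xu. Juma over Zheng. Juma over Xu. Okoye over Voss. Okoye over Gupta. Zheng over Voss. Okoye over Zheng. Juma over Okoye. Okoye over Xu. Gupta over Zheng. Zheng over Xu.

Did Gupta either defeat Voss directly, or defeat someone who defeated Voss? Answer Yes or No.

Yes

Gupta did not beat Voss directly.
Gupta beat Xu, Zheng. Of those, Xu beat Voss.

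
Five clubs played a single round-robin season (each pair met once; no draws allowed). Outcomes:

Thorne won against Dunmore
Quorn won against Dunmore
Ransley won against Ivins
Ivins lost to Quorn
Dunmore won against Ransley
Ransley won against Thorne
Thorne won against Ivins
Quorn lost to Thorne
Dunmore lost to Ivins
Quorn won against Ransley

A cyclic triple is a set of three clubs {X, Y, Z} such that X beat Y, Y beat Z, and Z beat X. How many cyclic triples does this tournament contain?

3

Of the C(5,3) = 10 triples, the cyclic ones are: {Ivins, Ransley, Dunmore}; {Ransley, Dunmore, Thorne}; {Ransley, Quorn, Thorne}.
That is 3.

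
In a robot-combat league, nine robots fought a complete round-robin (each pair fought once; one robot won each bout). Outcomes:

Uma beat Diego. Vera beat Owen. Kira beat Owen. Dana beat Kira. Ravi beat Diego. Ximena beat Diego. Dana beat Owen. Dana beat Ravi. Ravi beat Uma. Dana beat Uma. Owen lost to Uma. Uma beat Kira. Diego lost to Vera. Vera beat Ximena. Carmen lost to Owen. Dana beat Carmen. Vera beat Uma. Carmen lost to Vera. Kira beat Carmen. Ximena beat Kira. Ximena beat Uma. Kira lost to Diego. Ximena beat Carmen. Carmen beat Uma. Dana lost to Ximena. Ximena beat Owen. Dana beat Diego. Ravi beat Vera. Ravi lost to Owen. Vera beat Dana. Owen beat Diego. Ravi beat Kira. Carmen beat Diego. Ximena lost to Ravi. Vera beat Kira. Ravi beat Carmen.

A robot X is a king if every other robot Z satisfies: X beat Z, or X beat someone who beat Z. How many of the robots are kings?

Carmen cannot reach Vera, Dana, Ravi, Ximena in two steps.
Vera reaches everyone (king).
Kira cannot reach Vera, Dana, Ximena in two steps.
Dana reaches everyone (king).
Ravi reaches everyone (king).
Owen cannot reach Dana in two steps.
Diego cannot reach Vera, Dana, Ravi, Ximena, Uma in two steps.
Ximena cannot reach Vera in two steps.
Uma cannot reach Vera, Dana, Ximena in two steps.
Kings: Vera, Dana, Ravi — 3.

3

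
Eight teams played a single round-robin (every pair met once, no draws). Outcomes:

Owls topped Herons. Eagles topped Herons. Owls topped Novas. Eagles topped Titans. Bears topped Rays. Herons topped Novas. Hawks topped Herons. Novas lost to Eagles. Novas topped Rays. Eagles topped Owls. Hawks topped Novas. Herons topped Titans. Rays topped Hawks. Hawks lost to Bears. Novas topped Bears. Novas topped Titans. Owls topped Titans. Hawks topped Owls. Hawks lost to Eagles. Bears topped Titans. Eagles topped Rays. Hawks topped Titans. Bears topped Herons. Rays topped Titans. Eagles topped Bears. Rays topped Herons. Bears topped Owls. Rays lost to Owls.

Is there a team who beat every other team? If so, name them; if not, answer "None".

Eagles

Eagles has 7 wins out of 7 opponents — a perfect record.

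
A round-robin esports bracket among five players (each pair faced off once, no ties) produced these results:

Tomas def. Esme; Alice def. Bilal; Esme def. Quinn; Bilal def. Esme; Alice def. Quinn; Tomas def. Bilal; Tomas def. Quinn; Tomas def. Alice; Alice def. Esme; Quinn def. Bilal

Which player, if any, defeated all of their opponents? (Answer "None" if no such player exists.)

Tomas has 4 wins out of 4 opponents — a perfect record.

Tomas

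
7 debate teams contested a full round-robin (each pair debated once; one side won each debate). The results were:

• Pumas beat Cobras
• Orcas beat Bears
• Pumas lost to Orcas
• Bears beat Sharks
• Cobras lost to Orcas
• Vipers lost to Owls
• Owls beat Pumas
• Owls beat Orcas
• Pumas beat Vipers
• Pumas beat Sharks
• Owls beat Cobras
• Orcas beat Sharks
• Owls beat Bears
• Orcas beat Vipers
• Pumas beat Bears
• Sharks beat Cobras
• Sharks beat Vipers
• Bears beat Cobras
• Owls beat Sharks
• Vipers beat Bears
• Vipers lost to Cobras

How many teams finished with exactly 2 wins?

2

Win totals: Orcas 5, Pumas 4, Owls 6, Cobras 1, Bears 2, Vipers 1, Sharks 2.
Exactly 2: Bears, Sharks — 2 teams.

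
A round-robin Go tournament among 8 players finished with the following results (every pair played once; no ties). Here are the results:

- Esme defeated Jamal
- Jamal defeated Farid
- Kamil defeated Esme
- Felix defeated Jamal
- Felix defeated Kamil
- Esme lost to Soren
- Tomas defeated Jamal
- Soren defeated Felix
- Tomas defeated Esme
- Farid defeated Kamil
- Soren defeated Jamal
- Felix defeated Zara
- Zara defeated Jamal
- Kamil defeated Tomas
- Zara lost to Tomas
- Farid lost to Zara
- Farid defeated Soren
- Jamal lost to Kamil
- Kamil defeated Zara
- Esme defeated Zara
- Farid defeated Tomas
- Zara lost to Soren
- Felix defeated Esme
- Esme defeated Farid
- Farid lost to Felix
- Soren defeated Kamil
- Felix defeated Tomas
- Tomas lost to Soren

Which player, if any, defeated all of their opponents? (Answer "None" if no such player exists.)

Highest win total is Soren with 6 (out of 7 possible).
Soren lost to Farid, so no player went undefeated.

None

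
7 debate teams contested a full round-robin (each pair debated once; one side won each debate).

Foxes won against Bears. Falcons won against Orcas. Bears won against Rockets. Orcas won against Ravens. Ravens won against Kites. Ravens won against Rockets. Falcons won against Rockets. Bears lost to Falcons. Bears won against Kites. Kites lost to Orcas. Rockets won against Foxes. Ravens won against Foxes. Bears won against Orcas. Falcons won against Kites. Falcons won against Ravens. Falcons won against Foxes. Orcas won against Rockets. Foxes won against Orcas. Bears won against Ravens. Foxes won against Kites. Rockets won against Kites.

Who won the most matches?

Falcons

Win totals: Rockets 2, Falcons 6, Orcas 3, Foxes 3, Kites 0, Ravens 3, Bears 4.
Falcons leads with 6 wins (next highest: 4).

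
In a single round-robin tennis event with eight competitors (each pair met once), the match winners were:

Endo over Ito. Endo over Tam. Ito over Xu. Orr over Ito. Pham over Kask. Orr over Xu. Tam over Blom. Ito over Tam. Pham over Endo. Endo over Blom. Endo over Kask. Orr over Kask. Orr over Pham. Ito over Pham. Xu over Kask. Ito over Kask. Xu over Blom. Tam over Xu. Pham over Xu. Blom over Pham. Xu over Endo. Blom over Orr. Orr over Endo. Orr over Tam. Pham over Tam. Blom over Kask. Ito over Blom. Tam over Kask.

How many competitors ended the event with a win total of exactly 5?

Win totals: Ito 5, Orr 6, Blom 3, Kask 0, Tam 3, Pham 4, Xu 3, Endo 4.
Exactly 5: Ito — 1 competitor.

1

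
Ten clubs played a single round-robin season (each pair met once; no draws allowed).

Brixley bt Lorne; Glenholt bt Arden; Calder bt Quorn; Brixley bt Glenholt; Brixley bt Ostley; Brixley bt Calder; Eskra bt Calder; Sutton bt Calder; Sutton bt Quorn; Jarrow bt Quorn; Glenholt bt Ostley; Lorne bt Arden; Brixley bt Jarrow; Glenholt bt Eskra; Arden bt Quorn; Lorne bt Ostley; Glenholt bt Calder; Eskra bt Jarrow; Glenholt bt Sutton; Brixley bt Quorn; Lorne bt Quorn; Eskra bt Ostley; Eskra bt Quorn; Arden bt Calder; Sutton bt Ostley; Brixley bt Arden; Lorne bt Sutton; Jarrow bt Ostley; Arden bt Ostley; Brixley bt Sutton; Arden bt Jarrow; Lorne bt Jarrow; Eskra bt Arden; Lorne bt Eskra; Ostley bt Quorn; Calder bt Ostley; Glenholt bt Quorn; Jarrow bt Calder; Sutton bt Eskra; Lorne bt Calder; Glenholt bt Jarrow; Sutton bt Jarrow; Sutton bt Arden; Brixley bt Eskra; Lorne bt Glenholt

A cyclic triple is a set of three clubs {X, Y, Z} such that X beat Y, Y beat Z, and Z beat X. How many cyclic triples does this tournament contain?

0

Win totals: Arden 4, Ostley 1, Calder 2, Sutton 6, Quorn 0, Brixley 9, Lorne 8, Jarrow 3, Glenholt 7, Eskra 5.
A club with w wins dominates both others in C(w,2) triples; summing gives 6 + 0 + 1 + 15 + 0 + 36 + 28 + 3 + 21 + 10 = 120 transitive triples.
Total triples C(10,3) = 120, so cyclic triples = 120 − 120 = 0.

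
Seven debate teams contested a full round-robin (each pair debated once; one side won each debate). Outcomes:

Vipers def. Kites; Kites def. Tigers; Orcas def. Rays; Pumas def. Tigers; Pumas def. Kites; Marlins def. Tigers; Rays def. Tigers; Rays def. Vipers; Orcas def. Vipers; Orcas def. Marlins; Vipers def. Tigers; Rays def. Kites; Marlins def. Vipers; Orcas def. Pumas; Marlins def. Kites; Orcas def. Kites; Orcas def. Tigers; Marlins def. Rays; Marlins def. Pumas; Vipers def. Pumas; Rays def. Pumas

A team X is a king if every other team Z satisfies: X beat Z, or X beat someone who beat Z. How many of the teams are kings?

1

Kites cannot reach Vipers, Orcas, Rays, Pumas, Marlins in two steps.
Tigers cannot reach Kites, Vipers, Orcas, Rays, Pumas, Marlins in two steps.
Vipers cannot reach Orcas, Rays, Marlins in two steps.
Orcas reaches everyone (king).
Rays cannot reach Orcas, Marlins in two steps.
Pumas cannot reach Vipers, Orcas, Rays, Marlins in two steps.
Marlins cannot reach Orcas in two steps.
Kings: Orcas — 1.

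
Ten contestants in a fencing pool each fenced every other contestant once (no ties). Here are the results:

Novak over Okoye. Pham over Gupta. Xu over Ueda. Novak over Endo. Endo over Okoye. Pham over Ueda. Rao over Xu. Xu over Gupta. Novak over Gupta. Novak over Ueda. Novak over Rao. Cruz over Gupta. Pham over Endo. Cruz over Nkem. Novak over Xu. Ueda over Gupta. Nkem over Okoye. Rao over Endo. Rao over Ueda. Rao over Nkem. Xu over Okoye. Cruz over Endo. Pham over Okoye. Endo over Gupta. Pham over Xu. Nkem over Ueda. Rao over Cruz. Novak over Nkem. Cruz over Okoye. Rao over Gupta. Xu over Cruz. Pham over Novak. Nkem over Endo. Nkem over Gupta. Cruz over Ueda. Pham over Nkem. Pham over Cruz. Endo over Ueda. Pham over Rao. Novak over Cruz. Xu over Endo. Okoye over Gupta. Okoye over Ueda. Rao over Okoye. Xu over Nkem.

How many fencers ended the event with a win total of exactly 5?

Win totals: Ueda 1, Rao 7, Okoye 2, Endo 3, Novak 8, Gupta 0, Cruz 5, Pham 9, Nkem 4, Xu 6.
Exactly 5: Cruz — 1 fencer.

1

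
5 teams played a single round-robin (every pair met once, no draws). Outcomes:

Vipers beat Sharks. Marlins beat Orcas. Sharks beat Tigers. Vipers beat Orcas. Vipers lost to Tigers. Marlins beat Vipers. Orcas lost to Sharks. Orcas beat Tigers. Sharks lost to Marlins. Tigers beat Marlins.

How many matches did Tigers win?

Tigers' results: beat Vipers, Marlins; lost to Orcas, Sharks.
That is 2 wins.

2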